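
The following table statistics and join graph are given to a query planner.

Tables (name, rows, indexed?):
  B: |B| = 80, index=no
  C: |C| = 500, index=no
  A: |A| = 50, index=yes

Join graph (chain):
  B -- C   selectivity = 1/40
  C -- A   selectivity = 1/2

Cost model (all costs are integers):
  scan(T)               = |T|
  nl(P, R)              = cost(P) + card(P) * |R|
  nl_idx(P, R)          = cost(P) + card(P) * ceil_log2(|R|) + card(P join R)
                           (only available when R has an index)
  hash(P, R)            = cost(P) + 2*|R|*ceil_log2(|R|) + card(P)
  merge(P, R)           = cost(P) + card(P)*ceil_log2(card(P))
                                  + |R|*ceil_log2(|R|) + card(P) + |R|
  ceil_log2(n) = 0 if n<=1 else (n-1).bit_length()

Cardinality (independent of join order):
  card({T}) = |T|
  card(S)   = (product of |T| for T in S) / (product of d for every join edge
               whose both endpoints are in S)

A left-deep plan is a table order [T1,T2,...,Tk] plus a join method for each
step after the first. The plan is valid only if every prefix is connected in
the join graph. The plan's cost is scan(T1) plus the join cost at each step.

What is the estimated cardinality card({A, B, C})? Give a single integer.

25000

Tables in S: A(50), B(80), C(500)
Edges inside S: B-C(d=40), C-A(d=2)
numerator = 50 * 80 * 500 = 2000000
denominator = 40 * 2 = 80
card(S) = 2000000 / 80 = 25000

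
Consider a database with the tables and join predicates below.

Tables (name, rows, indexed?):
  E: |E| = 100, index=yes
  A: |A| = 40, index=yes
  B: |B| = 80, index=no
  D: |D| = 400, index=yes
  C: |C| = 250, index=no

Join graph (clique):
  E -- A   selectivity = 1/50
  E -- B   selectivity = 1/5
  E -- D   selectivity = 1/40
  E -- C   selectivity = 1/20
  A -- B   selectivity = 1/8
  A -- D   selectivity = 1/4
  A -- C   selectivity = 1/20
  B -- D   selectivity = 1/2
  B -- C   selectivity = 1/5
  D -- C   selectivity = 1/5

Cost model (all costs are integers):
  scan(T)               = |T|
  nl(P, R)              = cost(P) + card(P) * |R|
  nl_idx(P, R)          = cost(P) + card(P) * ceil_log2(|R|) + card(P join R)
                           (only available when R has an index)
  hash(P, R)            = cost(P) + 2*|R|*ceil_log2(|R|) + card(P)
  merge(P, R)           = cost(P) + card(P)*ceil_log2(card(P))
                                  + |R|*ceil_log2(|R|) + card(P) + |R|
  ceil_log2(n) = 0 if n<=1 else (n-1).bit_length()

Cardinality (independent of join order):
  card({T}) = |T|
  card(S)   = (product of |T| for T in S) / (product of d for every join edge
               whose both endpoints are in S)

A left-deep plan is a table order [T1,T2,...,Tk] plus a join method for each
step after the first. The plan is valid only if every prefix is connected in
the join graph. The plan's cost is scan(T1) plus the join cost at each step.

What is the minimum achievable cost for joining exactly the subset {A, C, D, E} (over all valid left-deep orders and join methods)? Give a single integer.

Selinger DP over subsets of {A,C,D,E}:
  {E}: scan cost=100, card=100
  {A}: scan cost=40, card=40
  {D}: scan cost=400, card=400
  {C}: scan cost=250, card=250
  {AE}: card=80; try (E,nl_idx)→400, (A,hash)→680, (A,nl_idx)→780, (E,merge)→1120, (A,merge)→1180, (E,hash)→1480 …(+2); best=400 via (E,nl_idx)
  {DE}: card=1000; try (D,nl_idx)→2000, (E,hash)→2200, (E,nl_idx)→4200, (D,merge)→4900, (E,merge)→5200, (D,hash)→7400 …(+2); best=2000 via (D,nl_idx)
  {CE}: card=1250; try (E,hash)→1900, (C,merge)→3150, (E,nl_idx)→3250, (E,merge)→3300, (C,hash)→4200, (C,nl)→25100 …(+1); best=1900 via (E,hash)
  {AD}: card=4000; try (A,hash)→1280, (D,merge)→4320, (D,nl_idx)→4400, (A,merge)→4680, (A,nl_idx)→6800, (D,hash)→7280 …(+2); best=1280 via (A,hash)
  {AC}: card=500; try (A,hash)→980, (A,nl_idx)→2250, (C,merge)→2570, (A,merge)→2780, (C,hash)→4080, (C,nl)→10040 …(+1); best=980 via (A,hash)
  {CD}: card=20000; try (C,hash)→4800, (D,merge)→6500, (C,merge)→6650, (D,hash)→7700, (D,nl_idx)→22500, (D,nl)→100250 …(+1); best=4800 via (C,hash)
  {ADE}: card=200; try (D,nl_idx)→1320, (A,hash)→3480, (D,merge)→5040, (E,hash)→6680, (D,hash)→7680, (A,nl_idx)→8200 …(+6); best=1320 via (D,nl_idx)
  {ACE}: card=50; try (E,hash)→2880, (C,merge)→3290, (A,hash)→3630, (C,hash)→4480, (E,nl_idx)→4530, (E,merge)→6780 …(+5); best=2880 via (E,hash)
  {CDE}: card=2500; try (C,hash)→7000, (D,hash)→10350, (C,merge)→15250, (D,nl_idx)→15650, (D,merge)→20900, (E,hash)→26200 …(+5); best=7000 via (C,hash)
  {ACD}: card=10000; try (D,hash)→8680, (C,hash)→9280, (D,merge)→9980, (D,nl_idx)→15480, (A,hash)→25280, (C,merge)→55530 …(+5); best=8680 via (D,hash)
  {ACDE}: card=25; try (D,nl_idx)→3355, (C,merge)→5370, (C,hash)→5520, (D,merge)→7230, (A,hash)→9980, (D,hash)→10130 …(+9); best=3355 via (D,nl_idx)

3355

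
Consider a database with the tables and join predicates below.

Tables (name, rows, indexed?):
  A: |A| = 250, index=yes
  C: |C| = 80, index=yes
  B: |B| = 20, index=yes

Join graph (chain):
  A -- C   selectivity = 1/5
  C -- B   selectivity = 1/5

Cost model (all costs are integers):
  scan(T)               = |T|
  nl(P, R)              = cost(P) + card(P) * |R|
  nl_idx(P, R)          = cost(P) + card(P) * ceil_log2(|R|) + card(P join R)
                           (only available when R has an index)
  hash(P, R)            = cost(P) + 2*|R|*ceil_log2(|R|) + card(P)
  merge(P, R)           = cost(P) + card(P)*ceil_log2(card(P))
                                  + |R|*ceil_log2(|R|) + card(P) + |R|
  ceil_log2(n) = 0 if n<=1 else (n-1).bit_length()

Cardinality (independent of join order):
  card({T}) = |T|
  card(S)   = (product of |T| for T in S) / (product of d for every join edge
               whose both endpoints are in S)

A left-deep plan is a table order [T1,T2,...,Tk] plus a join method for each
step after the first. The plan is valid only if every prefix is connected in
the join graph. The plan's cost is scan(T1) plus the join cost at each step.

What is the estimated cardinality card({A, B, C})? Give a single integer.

16000

Tables in S: A(250), B(20), C(80)
Edges inside S: A-C(d=5), C-B(d=5)
numerator = 250 * 20 * 80 = 400000
denominator = 5 * 5 = 25
card(S) = 400000 / 25 = 16000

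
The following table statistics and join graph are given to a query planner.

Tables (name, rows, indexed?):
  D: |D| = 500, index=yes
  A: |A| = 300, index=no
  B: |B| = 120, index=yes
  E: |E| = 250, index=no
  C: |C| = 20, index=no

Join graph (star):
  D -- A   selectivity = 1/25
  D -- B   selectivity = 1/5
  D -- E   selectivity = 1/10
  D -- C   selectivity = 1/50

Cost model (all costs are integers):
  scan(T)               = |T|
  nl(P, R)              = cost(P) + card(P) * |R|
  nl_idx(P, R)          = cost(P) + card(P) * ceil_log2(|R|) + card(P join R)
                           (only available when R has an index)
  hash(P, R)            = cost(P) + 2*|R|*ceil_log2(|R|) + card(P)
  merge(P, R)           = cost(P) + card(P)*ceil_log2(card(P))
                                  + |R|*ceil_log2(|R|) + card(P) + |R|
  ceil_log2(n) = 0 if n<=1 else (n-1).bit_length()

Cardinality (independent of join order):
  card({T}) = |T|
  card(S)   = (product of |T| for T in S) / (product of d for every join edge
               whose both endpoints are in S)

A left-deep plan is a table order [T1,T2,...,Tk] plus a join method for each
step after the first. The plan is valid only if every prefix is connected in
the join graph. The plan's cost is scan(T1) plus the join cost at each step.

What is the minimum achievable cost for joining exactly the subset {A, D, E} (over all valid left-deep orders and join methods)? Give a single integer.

Selinger DP over subsets of {A,D,E}:
  {D}: scan cost=500, card=500
  {A}: scan cost=300, card=300
  {E}: scan cost=250, card=250
  {AD}: card=6000; try (A,hash)→6400, (D,merge)→8300, (A,merge)→8500, (D,nl_idx)→9000, (D,hash)→9600, (D,nl)→150300 …(+1); best=6400 via (A,hash)
  {DE}: card=12500; try (E,hash)→5000, (D,merge)→7500, (E,merge)→7750, (D,hash)→9500, (D,nl_idx)→15000, (D,nl)→125250 …(+1); best=5000 via (E,hash)
  {ADE}: card=150000; try (E,hash)→16400, (A,hash)→22900, (E,merge)→92650, (A,merge)→195500, (E,nl)→1506400, (A,nl)→3755000; best=16400 via (E,hash)

16400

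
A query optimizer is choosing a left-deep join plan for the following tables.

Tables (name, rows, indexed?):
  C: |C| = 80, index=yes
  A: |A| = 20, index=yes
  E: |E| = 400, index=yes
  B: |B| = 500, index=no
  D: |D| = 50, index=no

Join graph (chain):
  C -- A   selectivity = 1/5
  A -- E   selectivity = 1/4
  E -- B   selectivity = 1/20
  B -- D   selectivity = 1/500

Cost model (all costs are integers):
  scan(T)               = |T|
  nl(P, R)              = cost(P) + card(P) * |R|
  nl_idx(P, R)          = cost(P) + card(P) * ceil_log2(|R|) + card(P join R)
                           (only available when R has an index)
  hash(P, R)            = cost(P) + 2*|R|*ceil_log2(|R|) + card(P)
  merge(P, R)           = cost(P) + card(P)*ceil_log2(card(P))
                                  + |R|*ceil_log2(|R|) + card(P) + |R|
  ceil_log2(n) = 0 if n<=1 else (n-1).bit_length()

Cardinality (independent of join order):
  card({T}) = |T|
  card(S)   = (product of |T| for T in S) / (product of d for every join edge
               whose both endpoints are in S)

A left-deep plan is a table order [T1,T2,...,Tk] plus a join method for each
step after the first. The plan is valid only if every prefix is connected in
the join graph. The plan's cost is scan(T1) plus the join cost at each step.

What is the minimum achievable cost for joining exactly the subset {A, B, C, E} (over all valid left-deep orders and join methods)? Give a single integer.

45120

Selinger DP over subsets of {A,B,C,E}:
  {C}: scan cost=80, card=80
  {A}: scan cost=20, card=20
  {E}: scan cost=400, card=400
  {B}: scan cost=500, card=500
  {AC}: card=320; try (A,hash)→360, (C,nl_idx)→480, (C,merge)→780, (A,nl_idx)→800, (A,merge)→840, (C,hash)→1160 …(+2); best=360 via (A,hash)
  {AE}: card=2000; try (A,hash)→1000, (E,nl_idx)→2200, (E,merge)→4140, (A,nl_idx)→4400, (A,merge)→4520, (E,hash)→7240 …(+2); best=1000 via (A,hash)
  {BE}: card=10000; try (E,hash)→8200, (B,merge)→9400, (E,merge)→9500, (B,hash)→9800, (E,nl_idx)→15000, (B,nl)→200400 …(+1); best=8200 via (E,hash)
  {ACE}: card=32000; try (C,hash)→4120, (E,merge)→7560, (E,hash)→7880, (C,merge)→25640, (E,nl_idx)→35240, (C,nl_idx)→47000 …(+2); best=4120 via (C,hash)
  {ABE}: card=50000; try (B,hash)→12000, (A,hash)→18400, (B,merge)→30000, (A,nl_idx)→108200, (A,merge)→158320, (A,nl)→208200 …(+1); best=12000 via (B,hash)
  {ABCE}: card=800000; try (B,hash)→45120, (C,hash)→63120, (B,merge)→521120, (C,merge)→862640, (C,nl_idx)→1162000, (C,nl)→4012000 …(+1); best=45120 via (B,hash)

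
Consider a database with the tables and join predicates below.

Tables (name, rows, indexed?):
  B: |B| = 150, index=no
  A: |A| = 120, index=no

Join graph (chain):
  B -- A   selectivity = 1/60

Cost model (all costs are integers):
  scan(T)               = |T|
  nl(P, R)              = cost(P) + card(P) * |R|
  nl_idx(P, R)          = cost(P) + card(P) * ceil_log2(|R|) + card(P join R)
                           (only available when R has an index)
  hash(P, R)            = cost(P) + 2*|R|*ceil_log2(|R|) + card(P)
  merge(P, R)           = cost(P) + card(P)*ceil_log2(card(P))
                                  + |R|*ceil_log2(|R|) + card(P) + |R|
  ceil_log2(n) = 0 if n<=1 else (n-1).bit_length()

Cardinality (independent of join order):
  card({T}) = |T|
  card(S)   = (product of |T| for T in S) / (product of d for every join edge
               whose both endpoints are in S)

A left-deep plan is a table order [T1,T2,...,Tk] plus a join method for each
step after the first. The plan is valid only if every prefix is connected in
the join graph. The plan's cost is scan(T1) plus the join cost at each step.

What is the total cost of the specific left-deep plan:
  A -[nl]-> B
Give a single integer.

step 1: scan A: cost=120, card=120
step 2: join B via nl
    card(P join B) = 120*150/(60) = 300
    cost = 120 + 120*150 = 18120

18120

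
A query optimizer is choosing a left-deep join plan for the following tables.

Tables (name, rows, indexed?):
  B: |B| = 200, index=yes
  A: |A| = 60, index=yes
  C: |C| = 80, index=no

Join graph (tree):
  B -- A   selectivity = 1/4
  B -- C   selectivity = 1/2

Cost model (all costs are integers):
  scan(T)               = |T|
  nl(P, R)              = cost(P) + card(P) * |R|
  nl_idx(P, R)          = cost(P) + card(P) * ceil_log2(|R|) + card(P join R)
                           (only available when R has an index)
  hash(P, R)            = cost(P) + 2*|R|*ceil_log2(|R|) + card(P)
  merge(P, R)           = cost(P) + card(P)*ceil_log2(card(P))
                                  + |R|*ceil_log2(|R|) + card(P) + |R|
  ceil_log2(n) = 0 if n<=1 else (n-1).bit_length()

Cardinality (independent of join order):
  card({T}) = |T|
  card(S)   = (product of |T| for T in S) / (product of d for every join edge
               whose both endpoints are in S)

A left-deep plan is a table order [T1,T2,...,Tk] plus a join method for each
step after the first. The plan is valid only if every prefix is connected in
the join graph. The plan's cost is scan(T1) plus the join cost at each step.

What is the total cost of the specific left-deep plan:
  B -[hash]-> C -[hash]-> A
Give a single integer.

step 1: scan B: cost=200, card=200
step 2: join C via hash
    card(P join C) = 200*80/(2) = 8000
    cost = 200 + 2*80*7 + 200 = 1520
step 3: join A via hash
    card(P join A) = 8000*60/(4) = 120000
    cost = 1520 + 2*60*6 + 8000 = 10240

10240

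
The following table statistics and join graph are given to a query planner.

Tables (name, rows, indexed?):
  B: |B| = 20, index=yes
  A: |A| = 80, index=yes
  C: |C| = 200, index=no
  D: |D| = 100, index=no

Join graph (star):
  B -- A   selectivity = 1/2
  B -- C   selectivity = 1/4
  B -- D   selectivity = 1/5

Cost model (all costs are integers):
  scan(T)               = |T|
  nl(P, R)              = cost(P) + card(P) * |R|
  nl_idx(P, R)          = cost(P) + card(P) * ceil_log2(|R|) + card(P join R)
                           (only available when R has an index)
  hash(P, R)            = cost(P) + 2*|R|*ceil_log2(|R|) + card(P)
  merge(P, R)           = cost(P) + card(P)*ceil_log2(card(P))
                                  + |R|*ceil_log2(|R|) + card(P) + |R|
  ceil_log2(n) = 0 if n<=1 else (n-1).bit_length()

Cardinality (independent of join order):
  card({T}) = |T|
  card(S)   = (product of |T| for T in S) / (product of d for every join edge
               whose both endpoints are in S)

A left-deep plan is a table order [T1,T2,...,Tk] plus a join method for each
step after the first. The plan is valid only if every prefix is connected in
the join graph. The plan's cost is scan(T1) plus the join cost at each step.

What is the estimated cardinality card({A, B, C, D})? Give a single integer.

800000

Tables in S: A(80), B(20), C(200), D(100)
Edges inside S: B-A(d=2), B-C(d=4), B-D(d=5)
numerator = 80 * 20 * 200 * 100 = 32000000
denominator = 2 * 4 * 5 = 40
card(S) = 32000000 / 40 = 800000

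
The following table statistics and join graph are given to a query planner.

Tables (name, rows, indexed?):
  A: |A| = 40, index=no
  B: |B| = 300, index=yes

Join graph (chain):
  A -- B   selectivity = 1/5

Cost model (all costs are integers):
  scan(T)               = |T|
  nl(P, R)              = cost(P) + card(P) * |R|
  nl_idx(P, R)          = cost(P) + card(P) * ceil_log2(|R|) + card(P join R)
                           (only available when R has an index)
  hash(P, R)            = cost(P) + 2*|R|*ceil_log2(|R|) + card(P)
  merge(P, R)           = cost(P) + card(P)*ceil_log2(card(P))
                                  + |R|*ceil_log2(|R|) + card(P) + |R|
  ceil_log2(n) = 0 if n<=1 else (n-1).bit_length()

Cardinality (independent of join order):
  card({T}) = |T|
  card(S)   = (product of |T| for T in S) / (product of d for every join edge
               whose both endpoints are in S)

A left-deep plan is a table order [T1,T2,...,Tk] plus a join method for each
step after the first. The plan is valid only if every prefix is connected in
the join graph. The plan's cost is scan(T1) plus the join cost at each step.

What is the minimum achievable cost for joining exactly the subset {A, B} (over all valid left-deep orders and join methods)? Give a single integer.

1080

Selinger DP over subsets of {A,B}:
  {A}: scan cost=40, card=40
  {B}: scan cost=300, card=300
  {AB}: card=2400; try (A,hash)→1080, (B,nl_idx)→2800, (B,merge)→3320, (A,merge)→3580, (B,hash)→5480, (B,nl)→12040 …(+1); best=1080 via (A,hash)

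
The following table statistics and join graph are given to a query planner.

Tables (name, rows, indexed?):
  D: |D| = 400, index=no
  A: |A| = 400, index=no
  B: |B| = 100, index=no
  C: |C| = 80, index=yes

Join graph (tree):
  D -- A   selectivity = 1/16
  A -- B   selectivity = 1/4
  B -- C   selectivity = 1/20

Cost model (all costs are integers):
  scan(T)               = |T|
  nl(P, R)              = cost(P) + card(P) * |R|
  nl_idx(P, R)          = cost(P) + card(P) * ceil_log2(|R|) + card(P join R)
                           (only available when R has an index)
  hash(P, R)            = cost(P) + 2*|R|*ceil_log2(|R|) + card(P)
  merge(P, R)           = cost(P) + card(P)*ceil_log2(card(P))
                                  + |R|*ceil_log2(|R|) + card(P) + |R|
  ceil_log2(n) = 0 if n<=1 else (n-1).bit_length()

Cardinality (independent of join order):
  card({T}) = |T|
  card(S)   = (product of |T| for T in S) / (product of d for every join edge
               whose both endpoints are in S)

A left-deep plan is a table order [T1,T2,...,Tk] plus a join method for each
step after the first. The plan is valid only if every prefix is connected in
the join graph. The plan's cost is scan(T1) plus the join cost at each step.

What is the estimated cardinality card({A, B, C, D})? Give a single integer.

Tables in S: A(400), B(100), C(80), D(400)
Edges inside S: D-A(d=16), A-B(d=4), B-C(d=20)
numerator = 400 * 100 * 80 * 400 = 1280000000
denominator = 16 * 4 * 20 = 1280
card(S) = 1280000000 / 1280 = 1000000

1000000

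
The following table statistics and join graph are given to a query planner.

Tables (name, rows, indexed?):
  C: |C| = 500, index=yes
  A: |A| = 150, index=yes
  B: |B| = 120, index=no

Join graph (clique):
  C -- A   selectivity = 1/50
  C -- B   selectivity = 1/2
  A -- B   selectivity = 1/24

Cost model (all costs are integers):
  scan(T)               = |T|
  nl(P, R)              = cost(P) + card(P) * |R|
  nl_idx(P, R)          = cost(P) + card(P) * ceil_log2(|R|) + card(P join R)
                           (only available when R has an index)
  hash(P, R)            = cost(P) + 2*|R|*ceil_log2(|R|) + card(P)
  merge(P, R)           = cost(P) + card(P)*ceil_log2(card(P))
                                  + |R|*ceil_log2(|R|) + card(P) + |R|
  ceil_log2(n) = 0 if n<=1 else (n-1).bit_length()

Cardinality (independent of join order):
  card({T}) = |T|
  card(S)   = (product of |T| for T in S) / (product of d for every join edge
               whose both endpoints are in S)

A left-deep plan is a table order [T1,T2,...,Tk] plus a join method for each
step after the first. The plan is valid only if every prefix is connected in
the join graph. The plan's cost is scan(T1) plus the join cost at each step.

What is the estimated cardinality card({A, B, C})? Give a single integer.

3750

Tables in S: A(150), B(120), C(500)
Edges inside S: C-A(d=50), C-B(d=2), A-B(d=24)
numerator = 150 * 120 * 500 = 9000000
denominator = 50 * 2 * 24 = 2400
card(S) = 9000000 / 2400 = 3750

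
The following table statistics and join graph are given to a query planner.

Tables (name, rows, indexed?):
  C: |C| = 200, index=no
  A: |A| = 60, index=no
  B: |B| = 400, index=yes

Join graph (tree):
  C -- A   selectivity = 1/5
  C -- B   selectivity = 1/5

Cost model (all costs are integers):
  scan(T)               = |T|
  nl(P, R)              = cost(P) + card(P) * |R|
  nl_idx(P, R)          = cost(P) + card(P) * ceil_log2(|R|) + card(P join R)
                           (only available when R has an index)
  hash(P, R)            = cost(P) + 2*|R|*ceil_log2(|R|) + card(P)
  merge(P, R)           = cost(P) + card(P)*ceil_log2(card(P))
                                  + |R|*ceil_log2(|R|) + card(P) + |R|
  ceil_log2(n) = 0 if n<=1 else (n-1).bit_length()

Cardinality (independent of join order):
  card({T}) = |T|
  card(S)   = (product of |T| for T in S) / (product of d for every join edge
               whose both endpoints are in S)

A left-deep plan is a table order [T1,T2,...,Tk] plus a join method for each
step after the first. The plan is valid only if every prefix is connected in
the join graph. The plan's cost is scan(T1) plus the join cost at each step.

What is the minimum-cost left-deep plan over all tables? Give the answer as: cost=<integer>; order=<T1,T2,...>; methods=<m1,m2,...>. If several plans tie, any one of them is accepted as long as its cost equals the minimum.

Selinger DP (subsets sized 1..n):
  {C}: scan cost=200, card=200
  {A}: scan cost=60, card=60
  {B}: scan cost=400, card=400
  {AC}: card=2400; try (A,hash)→1120, (C,merge)→2280, (A,merge)→2420, (C,hash)→3320, (C,nl)→12060, (A,nl)→12200; best=1120 via (A,hash)
  {BC}: card=16000; try (C,hash)→4000, (B,merge)→6000, (C,merge)→6200, (B,hash)→7600, (B,nl_idx)→18000, (B,nl)→80200 …(+1); best=4000 via (C,hash)
  {ABC}: card=192000; try (B,hash)→10720, (A,hash)→20720, (B,merge)→36320, (B,nl_idx)→214720, (A,merge)→244420, (B,nl)→961120 …(+1); best=10720 via (B,hash)

cost=10720; order=C,A,B; methods=hash,hash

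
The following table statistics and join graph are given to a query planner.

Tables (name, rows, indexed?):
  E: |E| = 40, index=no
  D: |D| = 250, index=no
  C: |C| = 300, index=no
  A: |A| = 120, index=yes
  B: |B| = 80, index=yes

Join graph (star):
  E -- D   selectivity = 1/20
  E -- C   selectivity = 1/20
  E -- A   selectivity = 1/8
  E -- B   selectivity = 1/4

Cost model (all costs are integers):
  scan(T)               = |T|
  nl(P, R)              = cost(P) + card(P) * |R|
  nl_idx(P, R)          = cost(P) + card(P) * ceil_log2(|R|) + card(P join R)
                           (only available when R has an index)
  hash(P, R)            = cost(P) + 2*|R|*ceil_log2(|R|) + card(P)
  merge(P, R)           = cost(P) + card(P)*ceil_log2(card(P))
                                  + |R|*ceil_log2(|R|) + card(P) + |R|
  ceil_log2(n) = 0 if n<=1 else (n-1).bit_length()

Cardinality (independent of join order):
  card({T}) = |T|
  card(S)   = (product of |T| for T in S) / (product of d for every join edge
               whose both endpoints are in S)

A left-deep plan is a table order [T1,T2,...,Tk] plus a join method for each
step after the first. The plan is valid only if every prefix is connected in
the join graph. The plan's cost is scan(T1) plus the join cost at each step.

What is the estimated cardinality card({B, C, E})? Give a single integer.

Tables in S: B(80), C(300), E(40)
Edges inside S: E-C(d=20), E-B(d=4)
numerator = 80 * 300 * 40 = 960000
denominator = 20 * 4 = 80
card(S) = 960000 / 80 = 12000

12000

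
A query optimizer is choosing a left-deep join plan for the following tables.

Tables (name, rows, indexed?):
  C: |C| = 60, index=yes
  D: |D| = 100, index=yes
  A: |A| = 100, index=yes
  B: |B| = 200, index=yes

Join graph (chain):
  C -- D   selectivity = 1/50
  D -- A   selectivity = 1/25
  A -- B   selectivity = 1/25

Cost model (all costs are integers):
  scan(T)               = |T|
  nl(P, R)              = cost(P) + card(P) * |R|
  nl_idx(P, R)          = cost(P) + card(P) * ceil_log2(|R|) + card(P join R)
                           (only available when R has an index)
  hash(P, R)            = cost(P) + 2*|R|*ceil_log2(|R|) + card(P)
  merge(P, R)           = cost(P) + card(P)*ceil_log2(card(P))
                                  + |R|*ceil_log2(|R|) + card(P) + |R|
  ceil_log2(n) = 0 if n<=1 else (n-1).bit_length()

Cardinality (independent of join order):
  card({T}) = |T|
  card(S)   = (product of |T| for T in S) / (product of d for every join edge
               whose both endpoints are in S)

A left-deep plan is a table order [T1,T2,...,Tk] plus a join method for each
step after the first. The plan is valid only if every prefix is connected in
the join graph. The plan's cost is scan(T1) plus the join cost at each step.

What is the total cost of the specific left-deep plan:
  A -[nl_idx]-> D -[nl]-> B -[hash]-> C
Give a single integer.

85120

step 1: scan A: cost=100, card=100
step 2: join D via nl_idx
    card(P join D) = 100*100/(25) = 400
    cost = 100 + 100*7 + 400 = 1200
step 3: join B via nl
    card(P join B) = 400*200/(25) = 3200
    cost = 1200 + 400*200 = 81200
step 4: join C via hash
    card(P join C) = 3200*60/(50) = 3840
    cost = 81200 + 2*60*6 + 3200 = 85120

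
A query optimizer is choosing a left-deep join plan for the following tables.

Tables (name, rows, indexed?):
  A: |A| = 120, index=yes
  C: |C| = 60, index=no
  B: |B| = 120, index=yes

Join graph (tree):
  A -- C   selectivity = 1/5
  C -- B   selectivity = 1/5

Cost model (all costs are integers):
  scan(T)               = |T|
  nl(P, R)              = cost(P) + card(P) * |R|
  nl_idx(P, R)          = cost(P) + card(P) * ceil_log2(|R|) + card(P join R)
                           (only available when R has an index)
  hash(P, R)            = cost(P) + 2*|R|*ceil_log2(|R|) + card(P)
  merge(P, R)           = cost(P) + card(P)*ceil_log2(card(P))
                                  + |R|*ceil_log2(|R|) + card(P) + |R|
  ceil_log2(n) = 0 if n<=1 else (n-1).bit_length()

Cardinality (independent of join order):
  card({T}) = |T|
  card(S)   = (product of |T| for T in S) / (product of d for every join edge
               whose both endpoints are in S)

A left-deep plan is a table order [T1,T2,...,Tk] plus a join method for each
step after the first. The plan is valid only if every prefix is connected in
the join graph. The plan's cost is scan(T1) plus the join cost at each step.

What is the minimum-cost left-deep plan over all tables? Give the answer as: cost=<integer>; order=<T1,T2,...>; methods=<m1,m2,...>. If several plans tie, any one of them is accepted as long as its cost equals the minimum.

cost=4080; order=A,C,B; methods=hash,hash

Selinger DP (subsets sized 1..n):
  {A}: scan cost=120, card=120
  {C}: scan cost=60, card=60
  {B}: scan cost=120, card=120
  {AC}: card=1440; try (C,hash)→960, (A,merge)→1440, (C,merge)→1500, (A,hash)→1800, (A,nl_idx)→1920, (A,nl)→7260 …(+1); best=960 via (C,hash)
  {BC}: card=1440; try (C,hash)→960, (B,merge)→1440, (C,merge)→1500, (B,hash)→1800, (B,nl_idx)→1920, (B,nl)→7260 …(+1); best=960 via (C,hash)
  {ABC}: card=34560; try (B,hash)→4080, (A,hash)→4080, (B,merge)→19200, (A,merge)→19200, (B,nl_idx)→45600, (A,nl_idx)→45600 …(+2); best=4080 via (B,hash)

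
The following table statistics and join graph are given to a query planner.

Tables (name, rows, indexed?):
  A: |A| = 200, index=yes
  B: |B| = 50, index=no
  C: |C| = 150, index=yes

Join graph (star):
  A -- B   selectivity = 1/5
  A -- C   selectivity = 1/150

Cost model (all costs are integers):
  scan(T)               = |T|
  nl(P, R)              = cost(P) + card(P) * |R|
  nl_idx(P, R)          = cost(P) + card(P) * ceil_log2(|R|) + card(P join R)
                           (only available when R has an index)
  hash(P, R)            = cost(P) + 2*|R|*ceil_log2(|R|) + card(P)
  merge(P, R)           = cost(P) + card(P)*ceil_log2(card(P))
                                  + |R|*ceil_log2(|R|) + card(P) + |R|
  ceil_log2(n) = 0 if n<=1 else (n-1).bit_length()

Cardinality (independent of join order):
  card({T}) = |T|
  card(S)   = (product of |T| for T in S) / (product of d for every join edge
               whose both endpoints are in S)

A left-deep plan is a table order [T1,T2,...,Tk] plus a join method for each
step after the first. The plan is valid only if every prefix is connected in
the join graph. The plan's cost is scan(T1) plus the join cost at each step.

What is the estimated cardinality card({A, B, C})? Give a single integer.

2000

Tables in S: A(200), B(50), C(150)
Edges inside S: A-B(d=5), A-C(d=150)
numerator = 200 * 50 * 150 = 1500000
denominator = 5 * 150 = 750
card(S) = 1500000 / 750 = 2000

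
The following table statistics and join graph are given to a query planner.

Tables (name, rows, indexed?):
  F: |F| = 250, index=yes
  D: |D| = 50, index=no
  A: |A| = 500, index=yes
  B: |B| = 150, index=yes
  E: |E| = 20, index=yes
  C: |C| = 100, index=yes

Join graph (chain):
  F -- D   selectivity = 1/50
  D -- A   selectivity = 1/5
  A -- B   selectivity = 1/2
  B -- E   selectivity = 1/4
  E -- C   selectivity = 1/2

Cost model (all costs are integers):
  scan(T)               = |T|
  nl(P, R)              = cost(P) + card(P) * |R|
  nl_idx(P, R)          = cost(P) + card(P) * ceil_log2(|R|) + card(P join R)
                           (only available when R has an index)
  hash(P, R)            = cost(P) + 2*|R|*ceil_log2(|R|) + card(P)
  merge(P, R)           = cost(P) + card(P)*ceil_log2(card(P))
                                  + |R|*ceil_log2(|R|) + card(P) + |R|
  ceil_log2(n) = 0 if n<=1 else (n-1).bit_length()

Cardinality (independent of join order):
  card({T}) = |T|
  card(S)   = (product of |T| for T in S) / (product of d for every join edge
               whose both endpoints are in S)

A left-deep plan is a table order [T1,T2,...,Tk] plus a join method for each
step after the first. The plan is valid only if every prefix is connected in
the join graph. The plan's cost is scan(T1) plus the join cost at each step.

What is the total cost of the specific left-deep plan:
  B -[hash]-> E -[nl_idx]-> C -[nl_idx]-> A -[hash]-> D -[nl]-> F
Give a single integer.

23456631350

step 1: scan B: cost=150, card=150
step 2: join E via hash
    card(P join E) = 150*20/(4) = 750
    cost = 150 + 2*20*5 + 150 = 500
step 3: join C via nl_idx
    card(P join C) = 750*100/(2) = 37500
    cost = 500 + 750*7 + 37500 = 43250
step 4: join A via nl_idx
    card(P join A) = 37500*500/(2) = 9375000
    cost = 43250 + 37500*9 + 9375000 = 9755750
step 5: join D via hash
    card(P join D) = 9375000*50/(5) = 93750000
    cost = 9755750 + 2*50*6 + 9375000 = 19131350
step 6: join F via nl
    card(P join F) = 93750000*250/(50) = 468750000
    cost = 19131350 + 93750000*250 = 23456631350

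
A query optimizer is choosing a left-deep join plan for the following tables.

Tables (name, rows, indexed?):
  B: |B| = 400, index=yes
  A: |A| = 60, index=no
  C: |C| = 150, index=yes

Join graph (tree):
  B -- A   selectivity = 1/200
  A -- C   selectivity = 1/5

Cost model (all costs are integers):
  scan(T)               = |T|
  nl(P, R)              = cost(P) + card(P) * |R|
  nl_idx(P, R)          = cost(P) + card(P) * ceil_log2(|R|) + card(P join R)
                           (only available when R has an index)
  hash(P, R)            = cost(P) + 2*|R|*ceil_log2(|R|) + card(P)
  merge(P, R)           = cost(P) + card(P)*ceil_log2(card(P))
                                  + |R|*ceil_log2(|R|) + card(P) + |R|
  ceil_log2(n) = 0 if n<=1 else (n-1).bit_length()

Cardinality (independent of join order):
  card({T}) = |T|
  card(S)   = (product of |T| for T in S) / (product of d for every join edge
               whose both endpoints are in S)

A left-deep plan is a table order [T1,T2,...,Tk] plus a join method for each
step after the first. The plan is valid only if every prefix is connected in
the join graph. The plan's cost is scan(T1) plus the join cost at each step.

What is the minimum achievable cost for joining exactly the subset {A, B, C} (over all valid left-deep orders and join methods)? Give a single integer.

3030

Selinger DP over subsets of {A,B,C}:
  {B}: scan cost=400, card=400
  {A}: scan cost=60, card=60
  {C}: scan cost=150, card=150
  {AB}: card=120; try (B,nl_idx)→720, (A,hash)→1520, (B,merge)→4480, (A,merge)→4820, (B,hash)→7320, (B,nl)→24060 …(+1); best=720 via (B,nl_idx)
  {AC}: card=1800; try (A,hash)→1020, (C,merge)→1830, (A,merge)→1920, (C,nl_idx)→2340, (C,hash)→2520, (C,nl)→9060 …(+1); best=1020 via (A,hash)
  {ABC}: card=3600; try (C,merge)→3030, (C,hash)→3240, (C,nl_idx)→5280, (B,hash)→10020, (C,nl)→18720, (B,nl_idx)→20820 …(+2); best=3030 via (C,merge)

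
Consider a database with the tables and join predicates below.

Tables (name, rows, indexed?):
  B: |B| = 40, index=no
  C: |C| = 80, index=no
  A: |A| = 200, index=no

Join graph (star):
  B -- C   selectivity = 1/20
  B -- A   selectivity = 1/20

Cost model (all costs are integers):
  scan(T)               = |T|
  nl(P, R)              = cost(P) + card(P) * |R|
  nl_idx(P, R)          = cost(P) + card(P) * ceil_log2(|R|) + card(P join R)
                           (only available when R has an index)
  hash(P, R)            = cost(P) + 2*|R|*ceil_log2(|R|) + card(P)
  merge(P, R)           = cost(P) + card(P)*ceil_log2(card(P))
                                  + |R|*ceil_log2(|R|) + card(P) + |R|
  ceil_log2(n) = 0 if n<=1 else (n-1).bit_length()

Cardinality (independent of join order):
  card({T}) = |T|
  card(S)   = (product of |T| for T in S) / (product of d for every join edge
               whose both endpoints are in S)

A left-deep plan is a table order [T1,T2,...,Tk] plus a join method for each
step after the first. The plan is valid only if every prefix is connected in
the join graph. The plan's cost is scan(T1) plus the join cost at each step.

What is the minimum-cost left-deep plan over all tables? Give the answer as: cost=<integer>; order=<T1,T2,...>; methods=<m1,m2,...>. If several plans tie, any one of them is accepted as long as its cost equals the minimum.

cost=2400; order=A,B,C; methods=hash,hash

Selinger DP (subsets sized 1..n):
  {B}: scan cost=40, card=40
  {C}: scan cost=80, card=80
  {A}: scan cost=200, card=200
  {BC}: card=160; try (B,hash)→640, (C,merge)→960, (B,merge)→1000, (C,hash)→1200, (C,nl)→3240, (B,nl)→3280; best=640 via (B,hash)
  {AB}: card=400; try (B,hash)→880, (A,merge)→2120, (B,merge)→2280, (A,hash)→3280, (A,nl)→8040, (B,nl)→8200; best=880 via (B,hash)
  {ABC}: card=1600; try (C,hash)→2400, (A,merge)→3880, (A,hash)→4000, (C,merge)→5520, (A,nl)→32640, (C,nl)→32880; best=2400 via (C,hash)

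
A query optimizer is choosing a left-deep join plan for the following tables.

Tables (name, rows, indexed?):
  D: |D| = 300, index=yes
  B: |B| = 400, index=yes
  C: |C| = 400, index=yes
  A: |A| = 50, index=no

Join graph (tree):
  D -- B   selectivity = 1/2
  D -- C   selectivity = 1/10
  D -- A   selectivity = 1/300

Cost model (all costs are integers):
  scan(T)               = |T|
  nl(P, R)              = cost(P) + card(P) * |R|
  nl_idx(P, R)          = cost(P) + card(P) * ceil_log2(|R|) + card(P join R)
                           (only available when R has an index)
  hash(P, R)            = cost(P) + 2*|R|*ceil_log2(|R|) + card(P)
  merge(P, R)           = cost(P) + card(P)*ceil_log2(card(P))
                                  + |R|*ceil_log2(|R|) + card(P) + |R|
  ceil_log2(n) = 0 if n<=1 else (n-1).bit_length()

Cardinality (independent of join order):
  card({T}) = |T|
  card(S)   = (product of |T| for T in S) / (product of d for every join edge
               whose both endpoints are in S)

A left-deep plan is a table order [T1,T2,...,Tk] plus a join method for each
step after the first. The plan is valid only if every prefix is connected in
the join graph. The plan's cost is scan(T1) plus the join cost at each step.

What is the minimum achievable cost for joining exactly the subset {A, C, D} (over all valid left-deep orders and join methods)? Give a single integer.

3000

Selinger DP over subsets of {A,C,D}:
  {D}: scan cost=300, card=300
  {C}: scan cost=400, card=400
  {A}: scan cost=50, card=50
  {CD}: card=12000; try (D,hash)→6200, (C,merge)→7300, (D,merge)→7400, (C,hash)→7800, (C,nl_idx)→15000, (D,nl_idx)→16000 …(+2); best=6200 via (D,hash)
  {AD}: card=50; try (D,nl_idx)→550, (A,hash)→1200, (D,merge)→3400, (A,merge)→3650, (D,hash)→5500, (D,nl)→15050 …(+1); best=550 via (D,nl_idx)
  {ACD}: card=2000; try (C,nl_idx)→3000, (C,merge)→4900, (C,hash)→7800, (A,hash)→18800, (C,nl)→20550, (A,merge)→186550 …(+1); best=3000 via (C,nl_idx)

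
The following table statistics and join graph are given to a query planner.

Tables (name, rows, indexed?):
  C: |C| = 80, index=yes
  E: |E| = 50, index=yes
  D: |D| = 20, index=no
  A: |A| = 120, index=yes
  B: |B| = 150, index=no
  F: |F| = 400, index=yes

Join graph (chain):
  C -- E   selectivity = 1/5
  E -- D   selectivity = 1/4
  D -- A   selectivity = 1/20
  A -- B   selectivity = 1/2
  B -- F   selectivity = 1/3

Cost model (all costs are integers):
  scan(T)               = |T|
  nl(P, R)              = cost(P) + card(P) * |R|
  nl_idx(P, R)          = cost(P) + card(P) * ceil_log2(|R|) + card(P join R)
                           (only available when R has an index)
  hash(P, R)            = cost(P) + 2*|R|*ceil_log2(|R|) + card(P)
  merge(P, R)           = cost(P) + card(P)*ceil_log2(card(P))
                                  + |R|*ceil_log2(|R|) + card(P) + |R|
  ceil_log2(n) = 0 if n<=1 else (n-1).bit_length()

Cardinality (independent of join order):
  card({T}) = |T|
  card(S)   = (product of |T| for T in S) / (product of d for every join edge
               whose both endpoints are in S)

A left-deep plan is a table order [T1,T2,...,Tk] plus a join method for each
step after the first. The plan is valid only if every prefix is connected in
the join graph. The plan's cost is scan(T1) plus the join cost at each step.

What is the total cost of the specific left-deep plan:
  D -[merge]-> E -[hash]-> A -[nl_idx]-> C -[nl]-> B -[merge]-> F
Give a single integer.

step 1: scan D: cost=20, card=20
step 2: join E via merge
    card(P join E) = 20*50/(4) = 250
    cost = 20 + 20*5 + 50*6 + 20 + 50 = 490
step 3: join A via hash
    card(P join A) = 250*120/(20) = 1500
    cost = 490 + 2*120*7 + 250 = 2420
step 4: join C via nl_idx
    card(P join C) = 1500*80/(5) = 24000
    cost = 2420 + 1500*7 + 24000 = 36920
step 5: join B via nl
    card(P join B) = 24000*150/(2) = 1800000
    cost = 36920 + 24000*150 = 3636920
step 6: join F via merge
    card(P join F) = 1800000*400/(3) = 240000000
    cost = 3636920 + 1800000*21 + 400*9 + 1800000 + 400 = 43240920

43240920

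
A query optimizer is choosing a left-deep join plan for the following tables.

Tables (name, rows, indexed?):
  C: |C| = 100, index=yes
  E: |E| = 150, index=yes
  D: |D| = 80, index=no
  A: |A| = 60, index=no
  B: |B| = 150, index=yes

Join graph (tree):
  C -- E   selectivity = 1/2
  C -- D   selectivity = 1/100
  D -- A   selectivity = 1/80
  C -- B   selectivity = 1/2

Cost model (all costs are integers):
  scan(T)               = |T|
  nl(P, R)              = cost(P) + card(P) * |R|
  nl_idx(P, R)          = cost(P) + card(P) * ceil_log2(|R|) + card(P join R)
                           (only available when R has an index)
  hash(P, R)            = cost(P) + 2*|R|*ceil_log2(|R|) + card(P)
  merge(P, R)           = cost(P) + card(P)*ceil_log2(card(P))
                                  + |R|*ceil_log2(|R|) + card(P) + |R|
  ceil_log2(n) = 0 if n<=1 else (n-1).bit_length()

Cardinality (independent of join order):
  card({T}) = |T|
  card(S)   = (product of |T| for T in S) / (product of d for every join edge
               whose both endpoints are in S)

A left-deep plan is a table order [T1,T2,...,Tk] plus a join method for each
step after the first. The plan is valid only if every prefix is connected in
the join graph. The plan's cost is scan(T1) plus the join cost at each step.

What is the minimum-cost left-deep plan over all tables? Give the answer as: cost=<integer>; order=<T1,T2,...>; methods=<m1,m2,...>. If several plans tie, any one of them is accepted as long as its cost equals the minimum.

Selinger DP (subsets sized 1..n):
  {C}: scan cost=100, card=100
  {E}: scan cost=150, card=150
  {D}: scan cost=80, card=80
  {A}: scan cost=60, card=60
  {B}: scan cost=150, card=150
  {CE}: card=7500; try (C,hash)→1700, (E,merge)→2250, (C,merge)→2300, (E,hash)→2600, (E,nl_idx)→8400, (C,nl_idx)→8700 …(+2); best=1700 via (C,hash)
  {CD}: card=80; try (C,nl_idx)→720, (D,hash)→1320, (C,merge)→1520, (D,merge)→1540, (C,hash)→1560, (C,nl)→8080 …(+1); best=720 via (C,nl_idx)
  {BC}: card=7500; try (C,hash)→1700, (B,merge)→2250, (C,merge)→2300, (B,hash)→2600, (B,nl_idx)→8400, (C,nl_idx)→8700 …(+2); best=1700 via (C,hash)
  {AD}: card=60; try (A,hash)→880, (D,merge)→1120, (A,merge)→1140, (D,hash)→1240, (D,nl)→4860, (A,nl)→4880; best=880 via (A,hash)
  {CDE}: card=6000; try (E,merge)→2710, (E,hash)→3200, (E,nl_idx)→7360, (D,hash)→10320, (E,nl)→12720, (D,merge)→107340 …(+1); best=2710 via (E,merge)
  {BCE}: card=562500; try (E,hash)→11600, (B,hash)→11600, (E,merge)→108050, (B,merge)→108050, (E,nl_idx)→624200, (B,nl_idx)→624200 …(+2); best=11600 via (E,hash)
  {ACD}: card=60; try (C,nl_idx)→1360, (A,hash)→1520, (A,merge)→1780, (C,merge)→2100, (C,hash)→2340, (A,nl)→5520 …(+1); best=1360 via (C,nl_idx)
  {BCD}: card=6000; try (B,merge)→2710, (B,hash)→3200, (B,nl_idx)→7360, (D,hash)→10320, (B,nl)→12720, (D,merge)→107340 …(+1); best=2710 via (B,merge)
  {ACDE}: card=4500; try (E,merge)→3130, (E,hash)→3820, (E,nl_idx)→6340, (A,hash)→9430, (E,nl)→10360, (A,merge)→87130 …(+1); best=3130 via (E,merge)
  {BCDE}: card=450000; try (E,hash)→11110, (B,hash)→11110, (E,merge)→88060, (B,merge)→88060, (E,nl_idx)→500710, (B,nl_idx)→500710 …(+5); best=11110 via (E,hash)
  {ABCD}: card=4500; try (B,merge)→3130, (B,hash)→3820, (B,nl_idx)→6340, (A,hash)→9430, (B,nl)→10360, (A,merge)→87130 …(+1); best=3130 via (B,merge)
  {ABCDE}: card=337500; try (E,hash)→10030, (B,hash)→10030, (E,merge)→67480, (B,merge)→67480, (E,nl_idx)→376630, (B,nl_idx)→376630 …(+5); best=10030 via (E,hash)

cost=10030; order=D,A,C,B,E; methods=hash,nl_idx,merge,hash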